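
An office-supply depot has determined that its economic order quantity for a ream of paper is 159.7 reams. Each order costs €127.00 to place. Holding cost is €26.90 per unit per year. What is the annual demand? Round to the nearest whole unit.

Invert the EOQ relation Q*² = 2DS/H.
From Q* = √(2DS/H): D = Q*²H / (2S) = 159.7² × 26.9 / (2 × 127) = 2701.024.

D ≈ 2,701 reams per year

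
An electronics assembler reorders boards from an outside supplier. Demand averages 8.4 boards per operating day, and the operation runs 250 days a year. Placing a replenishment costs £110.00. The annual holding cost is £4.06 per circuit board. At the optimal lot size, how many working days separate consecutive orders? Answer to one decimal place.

Annual demand D = 8.4 × 250 = 2,100.
The optimal lot size = √(2DS/H) = √(2 × 2,100 × 110 / 4.06) ≈ 337.33.
Cycle time = Q*/D × 250 = 337.33 / 2,100 × 250 ≈ 40.159 days.

T ≈ 40.2 days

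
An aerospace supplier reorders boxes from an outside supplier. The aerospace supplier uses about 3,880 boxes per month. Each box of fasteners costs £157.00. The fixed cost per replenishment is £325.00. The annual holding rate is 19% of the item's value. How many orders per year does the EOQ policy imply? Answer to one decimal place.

N ≈ 46.2 orders per year

Annual demand D = 3,880 × 12 = 46,560.
Holding cost H = 0.19 × £157.00 = £29.8300 per unit per year.
The optimal lot size = √(2DS/H) = √(2 × 46,560 × 325 / 29.83) ≈ 1007.25.
Orders per year = D / Q* = 46,560 / 1007.25 ≈ 46.225.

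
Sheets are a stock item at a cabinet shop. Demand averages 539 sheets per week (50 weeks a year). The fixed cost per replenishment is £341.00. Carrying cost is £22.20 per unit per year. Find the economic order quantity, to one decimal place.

Annual demand D = 539 × 50 = 26,950.
EOQ = √(2DS / H) = √(2 × 26,950 × 341 / 22.2).
= √(18,379,900 / 22.2) = √827,923.4234 ≈ 909.903.

Q* ≈ 909.9 sheets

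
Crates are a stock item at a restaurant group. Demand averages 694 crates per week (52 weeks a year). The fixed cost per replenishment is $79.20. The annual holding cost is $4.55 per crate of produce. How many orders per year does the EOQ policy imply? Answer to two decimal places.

Annual demand D = 694 × 52 = 36,088.
The optimal lot size = √(2DS/H) = √(2 × 36,088 × 79.2 / 4.55) ≈ 1120.86.
Orders per year = D / Q* = 36,088 / 1120.86 ≈ 32.197.

N ≈ 32.20 orders per year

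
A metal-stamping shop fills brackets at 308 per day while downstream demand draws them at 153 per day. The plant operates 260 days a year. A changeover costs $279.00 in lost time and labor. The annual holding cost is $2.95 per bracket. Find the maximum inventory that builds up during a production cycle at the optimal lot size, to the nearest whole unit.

I_max ≈ 1,946 brackets

Annual demand D = 153 × 260 = 39,780.
Production build-up factor (1 − d/p) = 1 − 153/308 = 0.5032.
Q* = √(2DS / (H(1 − d/p))) = √(2 × 39,780 × 279 / (2.95 × 0.5032)).
= √(22,197,240 / 1.4846) ≈ 3866.767.
Maximum inventory = Q*(1 − d/p) = 3866.767 × 0.5032 ≈ 1945.938.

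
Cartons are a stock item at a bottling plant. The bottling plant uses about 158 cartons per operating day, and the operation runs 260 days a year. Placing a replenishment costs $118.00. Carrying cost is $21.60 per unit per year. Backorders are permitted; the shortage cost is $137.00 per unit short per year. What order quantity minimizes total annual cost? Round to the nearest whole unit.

Annual demand D = 158 × 260 = 41,080.
With planned backorders, Q* = √(2DS/H) · √((H+B)/B).
√(2DS/H) = √(2 × 41,080 × 118 / 21.6) = 669.953.
√((H+B)/B) = √((21.6+137)/137) = 1.0759.
Q* ≈ 720.835.

Q* ≈ 721 cartons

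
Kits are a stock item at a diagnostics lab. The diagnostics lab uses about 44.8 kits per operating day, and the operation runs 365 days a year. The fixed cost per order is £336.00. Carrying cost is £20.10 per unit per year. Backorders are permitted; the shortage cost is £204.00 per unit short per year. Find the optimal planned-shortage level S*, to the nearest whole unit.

S* ≈ 70 kits

Annual demand D = 44.8 × 365 = 16,352.
With planned backorders, Q* = √(2DS/H) · √((H+B)/B).
√(2DS/H) = √(2 × 16,352 × 336 / 20.1) = 739.387.
√((H+B)/B) = √((20.1+204)/204) = 1.0481.
Q* ≈ 774.958.
S* = Q* · H/(H+B) = 774.958 × 20.1/224.1 ≈ 69.508.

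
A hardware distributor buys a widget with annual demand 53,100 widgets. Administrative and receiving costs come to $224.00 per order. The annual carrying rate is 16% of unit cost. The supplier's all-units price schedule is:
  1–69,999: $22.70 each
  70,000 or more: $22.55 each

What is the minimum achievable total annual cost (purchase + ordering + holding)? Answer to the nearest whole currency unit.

Holding cost per unit per year at price C is H = 0.16·C.
Candidates are each tier's EOQ (if it falls in that tier) and each price-break quantity.
EOQ at $22.70 = 2559.3 (feasible in tier 1): TC = 53,100×$22.70 + (53,100/2559.3)×224 + (2559.3/2)×0.16×$22.70 = $1,214,665.21.
EOQ at $22.55 = 2567.8 < 70000, so use break Q=70000: TC = 53,100×$22.55 + (53,100/70000.0)×224 + (70000.0/2)×0.16×$22.55 = $1,323,854.92.
Lowest total cost among the candidates is at Q = 2559.3.

TC* ≈ $1,214,665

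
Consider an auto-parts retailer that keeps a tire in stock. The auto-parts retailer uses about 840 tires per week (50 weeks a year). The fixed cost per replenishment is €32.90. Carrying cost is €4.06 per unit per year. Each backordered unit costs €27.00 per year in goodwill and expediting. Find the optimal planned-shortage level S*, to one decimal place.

S* ≈ 115.7 tires

Annual demand D = 840 × 50 = 42,000.
With planned backorders, Q* = √(2DS/H) · √((H+B)/B).
√(2DS/H) = √(2 × 42,000 × 32.9 / 4.06) = 825.039.
√((H+B)/B) = √((4.06+27)/27) = 1.0726.
Q* ≈ 884.898.
S* = Q* · H/(H+B) = 884.898 × 4.06/31.06 ≈ 115.669.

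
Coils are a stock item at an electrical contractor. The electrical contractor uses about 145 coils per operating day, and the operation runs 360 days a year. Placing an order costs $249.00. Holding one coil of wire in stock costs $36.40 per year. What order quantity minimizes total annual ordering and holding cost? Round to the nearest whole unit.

Q* ≈ 845 coils

Annual demand D = 145 × 360 = 52,200.
EOQ = √(2DS / H) = √(2 × 52,200 × 249 / 36.4).
= √(25,995,600 / 36.4) = √714,164.8352 ≈ 845.083.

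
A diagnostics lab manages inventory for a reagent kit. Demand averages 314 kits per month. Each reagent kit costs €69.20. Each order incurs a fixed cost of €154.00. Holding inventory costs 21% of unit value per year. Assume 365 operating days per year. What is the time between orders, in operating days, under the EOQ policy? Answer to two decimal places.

Annual demand D = 314 × 12 = 3,768.
Holding cost H = 0.21 × €69.20 = €14.5320 per unit per year.
The optimal lot size = √(2DS/H) = √(2 × 3,768 × 154 / 14.532) ≈ 282.60.
Cycle time = Q*/D × 365 = 282.60 / 3,768 × 365 ≈ 27.375 days.

T ≈ 27.37 days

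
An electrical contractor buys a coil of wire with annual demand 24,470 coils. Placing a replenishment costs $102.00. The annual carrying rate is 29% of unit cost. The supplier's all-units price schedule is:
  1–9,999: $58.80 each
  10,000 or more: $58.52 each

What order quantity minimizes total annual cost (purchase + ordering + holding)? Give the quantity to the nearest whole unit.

Holding cost per unit per year at price C is H = 0.29·C.
For each price level, check whether its EOQ is feasible; otherwise the best quantity at that price is the breakpoint.
EOQ at $58.80 = 541.1 (feasible in tier 1): TC = 24,470×$58.80 + (24,470/541.1)×102 + (541.1/2)×0.29×$58.80 = $1,448,062.13.
EOQ at $58.52 = 542.4 < 10000, so use break Q=10000: TC = 24,470×$58.52 + (24,470/10000.0)×102 + (10000.0/2)×0.29×$58.52 = $1,517,087.99.
Lowest total cost is $1,448,062.13 at Q = 541.1.

Q* ≈ 541 coils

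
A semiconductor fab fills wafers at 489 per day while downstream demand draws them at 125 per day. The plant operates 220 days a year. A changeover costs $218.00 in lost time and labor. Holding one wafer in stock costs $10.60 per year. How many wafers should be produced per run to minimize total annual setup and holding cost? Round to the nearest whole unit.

Annual demand D = 125 × 220 = 27,500.
Production build-up factor (1 − d/p) = 1 − 125/489 = 0.7444.
Q* = √(2DS / (H(1 − d/p))) = √(2 × 27,500 × 218 / (10.6 × 0.7444)).
= √(11,990,000 / 7.8904) ≈ 1232.709.

Q* ≈ 1,233 wafers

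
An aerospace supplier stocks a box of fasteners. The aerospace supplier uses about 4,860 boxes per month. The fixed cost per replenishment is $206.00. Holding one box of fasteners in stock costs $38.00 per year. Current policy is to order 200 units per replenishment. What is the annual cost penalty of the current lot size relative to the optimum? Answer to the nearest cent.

Annual demand D = 4,860 × 12 = 58,320.
EOQ = √(2DS/H) = √(2 × 58,320 × 206 / 38) ≈ 795.18.
Cost at Q* = (D/Q*)S + (Q*/2)H = √(2DSH) ≈ $30,216.85.
Cost at Q = 200: (58,320/200)×206 + (200/2)×38 = $60,069.60 + $3,800.00 = $63,869.60.
Excess = $63,869.60 − $30,216.85 = $33,652.75.

Extra cost ≈ $33,652.75 per year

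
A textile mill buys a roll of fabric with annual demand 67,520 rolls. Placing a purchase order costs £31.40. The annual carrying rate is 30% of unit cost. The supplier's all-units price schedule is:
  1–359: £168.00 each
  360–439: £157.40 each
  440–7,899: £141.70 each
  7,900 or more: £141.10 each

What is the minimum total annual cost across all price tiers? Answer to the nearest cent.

TC* ≈ £9,581,754.67

Holding cost per unit per year at price C is H = 0.30·C.
Candidates are each tier's EOQ (if it falls in that tier) and each price-break quantity.
EOQ at £168.00 = 290.1 (feasible in tier 1): TC = 67,520×£168.00 + (67,520/290.1)×31.4 + (290.1/2)×0.30×£168.00 = £11,357,978.79.
EOQ at £157.40 = 299.7 < 360, so use break Q=360: TC = 67,520×£157.40 + (67,520/360.0)×31.4 + (360.0/2)×0.30×£157.40 = £10,642,036.84.
EOQ at £141.70 = 315.8 < 440, so use break Q=440: TC = 67,520×£141.70 + (67,520/440.0)×31.4 + (440.0/2)×0.30×£141.70 = £9,581,754.67.
EOQ at £141.10 = 316.5 < 7900, so use break Q=7900: TC = 67,520×£141.10 + (67,520/7900.0)×31.4 + (7900.0/2)×0.30×£141.10 = £9,694,543.87.
Lowest total cost among the candidates is at Q = 440.0.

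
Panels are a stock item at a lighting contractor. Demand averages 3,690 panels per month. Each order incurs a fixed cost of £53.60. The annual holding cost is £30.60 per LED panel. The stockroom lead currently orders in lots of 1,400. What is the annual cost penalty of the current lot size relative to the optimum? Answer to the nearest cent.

Extra cost ≈ £11,063.21 per year

Annual demand D = 3,690 × 12 = 44,280.
EOQ = √(2DS/H) = √(2 × 44,280 × 53.6 / 30.6) ≈ 393.86.
Cost at Q* = (D/Q*)S + (Q*/2)H = √(2DSH) ≈ £12,052.08.
Cost at Q = 1,400: (44,280/1,400)×53.6 + (1,400/2)×30.6 = £1,695.29 + £21,420.00 = £23,115.29.
Excess = £23,115.29 − £12,052.08 = £11,063.21.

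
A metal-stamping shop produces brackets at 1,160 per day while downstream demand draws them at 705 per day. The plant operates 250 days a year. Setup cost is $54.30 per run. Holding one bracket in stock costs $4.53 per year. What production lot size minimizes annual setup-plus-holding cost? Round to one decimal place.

Q* ≈ 3,282.1 brackets

Annual demand D = 705 × 250 = 176,250.
Production build-up factor (1 − d/p) = 1 − 705/1,160 = 0.3922.
Q* = √(2DS / (H(1 − d/p))) = √(2 × 176,250 × 54.3 / (4.53 × 0.3922)).
= √(19,140,750 / 1.7769) ≈ 3282.114.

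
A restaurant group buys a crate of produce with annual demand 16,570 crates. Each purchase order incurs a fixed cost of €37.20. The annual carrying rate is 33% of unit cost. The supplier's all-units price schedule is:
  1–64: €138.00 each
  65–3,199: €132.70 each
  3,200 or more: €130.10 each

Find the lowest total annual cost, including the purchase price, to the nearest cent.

Holding cost per unit per year at price C is H = 0.33·C.
Evaluate total cost at each tier's feasible EOQ or, if the EOQ is below the tier, at the tier's minimum quantity.
Tier 1 (€138.00): EOQ = 164.5 exceeds tier's upper bound 64, so this tier is dominated.
EOQ at €132.70 = 167.8 (feasible in tier 2): TC = 16,570×€132.70 + (16,570/167.8)×37.2 + (167.8/2)×0.33×€132.70 = €2,206,186.51.
EOQ at €130.10 = 169.5 < 3200, so use break Q=3200: TC = 16,570×€130.10 + (16,570/3200.0)×37.2 + (3200.0/2)×0.33×€130.10 = €2,224,642.43.
Lowest total cost among the candidates is at Q = 167.8.

TC* ≈ €2,206,186.51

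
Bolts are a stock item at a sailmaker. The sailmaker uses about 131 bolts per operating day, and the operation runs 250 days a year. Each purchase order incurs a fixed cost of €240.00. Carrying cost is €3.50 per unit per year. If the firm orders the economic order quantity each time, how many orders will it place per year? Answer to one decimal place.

Annual demand D = 131 × 250 = 32,750.
EOQ = √(2DS/H) = √(2 × 32,750 × 240 / 3.5) ≈ 2119.30.
Orders per year = D / Q* = 32,750 / 2119.30 ≈ 15.453.

N ≈ 15.5 orders per year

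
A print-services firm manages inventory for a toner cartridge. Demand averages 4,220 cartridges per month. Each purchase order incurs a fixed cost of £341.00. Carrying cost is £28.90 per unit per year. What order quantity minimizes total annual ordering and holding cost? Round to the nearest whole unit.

Q* ≈ 1,093 cartridges

Annual demand D = 4,220 × 12 = 50,640.
EOQ = √(2DS / H) = √(2 × 50,640 × 341 / 28.9).
= √(34,536,480 / 28.9) = √1,195,033.91 ≈ 1093.176.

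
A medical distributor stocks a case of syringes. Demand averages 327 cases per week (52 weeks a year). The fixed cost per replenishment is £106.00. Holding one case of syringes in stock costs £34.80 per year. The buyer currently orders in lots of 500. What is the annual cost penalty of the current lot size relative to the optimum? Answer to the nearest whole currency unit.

Extra cost ≈ £1,104 per year

Annual demand D = 327 × 52 = 17,004.
EOQ = √(2DS/H) = √(2 × 17,004 × 106 / 34.8) ≈ 321.85.
Cost at Q* = (D/Q*)S + (Q*/2)H = √(2DSH) ≈ £11,200.39.
Cost at Q = 500: (17,004/500)×106 + (500/2)×34.8 = £3,604.85 + £8,700.00 = £12,304.85.
Excess = £12,304.85 − £11,200.39 = £1,104.46.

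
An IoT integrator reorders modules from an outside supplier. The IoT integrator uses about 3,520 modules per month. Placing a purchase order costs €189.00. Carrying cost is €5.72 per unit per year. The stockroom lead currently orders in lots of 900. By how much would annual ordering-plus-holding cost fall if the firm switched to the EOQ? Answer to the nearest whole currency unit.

Extra cost ≈ €1,888 per year

Annual demand D = 3,520 × 12 = 42,240.
EOQ = √(2DS/H) = √(2 × 42,240 × 189 / 5.72) ≈ 1670.74.
Cost at Q* = (D/Q*)S + (Q*/2)H = √(2DSH) ≈ €9,556.65.
Cost at Q = 900: (42,240/900)×189 + (900/2)×5.72 = €8,870.40 + €2,574.00 = €11,444.40.
Excess = €11,444.40 − €9,556.65 = €1,887.75.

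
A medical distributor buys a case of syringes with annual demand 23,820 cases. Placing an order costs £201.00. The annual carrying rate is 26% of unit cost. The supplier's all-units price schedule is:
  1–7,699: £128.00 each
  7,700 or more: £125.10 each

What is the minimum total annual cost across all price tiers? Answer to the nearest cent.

Holding cost per unit per year at price C is H = 0.26·C.
For each price level, check whether its EOQ is feasible; otherwise the best quantity at that price is the breakpoint.
EOQ at £128.00 = 536.4 (feasible in tier 1): TC = 23,820×£128.00 + (23,820/536.4)×201 + (536.4/2)×0.26×£128.00 = £3,066,811.53.
EOQ at £125.10 = 542.6 < 7700, so use break Q=7700: TC = 23,820×£125.10 + (23,820/7700.0)×201 + (7700.0/2)×0.26×£125.10 = £3,105,728.89.
Lowest total cost among the candidates is at Q = 536.4.

TC* ≈ £3,066,811.53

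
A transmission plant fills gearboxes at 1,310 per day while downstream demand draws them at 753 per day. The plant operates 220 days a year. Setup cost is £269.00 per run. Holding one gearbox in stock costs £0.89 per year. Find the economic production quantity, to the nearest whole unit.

Annual demand D = 753 × 220 = 165,660.
Production build-up factor (1 − d/p) = 1 − 753/1,310 = 0.4252.
Q* = √(2DS / (H(1 − d/p))) = √(2 × 165,660 × 269 / (0.89 × 0.4252)).
= √(89,125,080 / 0.3784) ≈ 15346.630.

Q* ≈ 15,347 gearboxes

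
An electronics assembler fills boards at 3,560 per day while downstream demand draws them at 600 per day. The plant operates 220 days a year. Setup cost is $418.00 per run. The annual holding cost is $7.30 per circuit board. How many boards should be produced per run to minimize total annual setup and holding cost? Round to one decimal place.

Q* ≈ 4,263.9 boards

Annual demand D = 600 × 220 = 132,000.
Production build-up factor (1 − d/p) = 1 − 600/3,560 = 0.8315.
Q* = √(2DS / (H(1 − d/p))) = √(2 × 132,000 × 418 / (7.3 × 0.8315)).
= √(110,352,000 / 6.0697) ≈ 4263.908.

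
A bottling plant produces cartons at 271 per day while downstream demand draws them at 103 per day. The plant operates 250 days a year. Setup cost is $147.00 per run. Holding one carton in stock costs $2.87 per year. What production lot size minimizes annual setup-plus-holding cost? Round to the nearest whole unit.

Annual demand D = 103 × 250 = 25,750.
Production build-up factor (1 − d/p) = 1 − 103/271 = 0.6199.
Q* = √(2DS / (H(1 − d/p))) = √(2 × 25,750 × 147 / (2.87 × 0.6199)).
= √(7,570,500 / 1.7792) ≈ 2062.773.

Q* ≈ 2,063 cartons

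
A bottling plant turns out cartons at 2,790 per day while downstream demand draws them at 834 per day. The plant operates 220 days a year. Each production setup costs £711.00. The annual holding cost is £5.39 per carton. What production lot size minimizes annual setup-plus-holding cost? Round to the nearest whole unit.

Annual demand D = 834 × 220 = 183,480.
Production build-up factor (1 − d/p) = 1 − 834/2,790 = 0.7011.
Q* = √(2DS / (H(1 − d/p))) = √(2 × 183,480 × 711 / (5.39 × 0.7011)).
= √(260,908,560 / 3.7788) ≈ 8309.358.

Q* ≈ 8,309 cartons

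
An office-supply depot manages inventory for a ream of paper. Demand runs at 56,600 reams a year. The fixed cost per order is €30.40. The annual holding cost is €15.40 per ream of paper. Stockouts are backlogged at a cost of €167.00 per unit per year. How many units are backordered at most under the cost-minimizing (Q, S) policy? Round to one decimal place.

With planned backorders, Q* = √(2DS/H) · √((H+B)/B).
√(2DS/H) = √(2 × 56,600 × 30.4 / 15.4) = 472.715.
√((H+B)/B) = √((15.4+167)/167) = 1.0451.
Q* ≈ 494.031.
S* = Q* · H/(H+B) = 494.031 × 15.4/182.4 ≈ 41.711.

S* ≈ 41.7 reams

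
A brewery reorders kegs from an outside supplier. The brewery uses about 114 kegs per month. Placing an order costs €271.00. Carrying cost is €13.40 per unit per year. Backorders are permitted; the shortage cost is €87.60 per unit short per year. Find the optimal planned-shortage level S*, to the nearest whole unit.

Annual demand D = 114 × 12 = 1,368.
With planned backorders, Q* = √(2DS/H) · √((H+B)/B).
√(2DS/H) = √(2 × 1,368 × 271 / 13.4) = 235.229.
√((H+B)/B) = √((13.4+87.6)/87.6) = 1.0738.
Q* ≈ 252.580.
S* = Q* · H/(H+B) = 252.580 × 13.4/101 ≈ 33.511.

S* ≈ 34 kegs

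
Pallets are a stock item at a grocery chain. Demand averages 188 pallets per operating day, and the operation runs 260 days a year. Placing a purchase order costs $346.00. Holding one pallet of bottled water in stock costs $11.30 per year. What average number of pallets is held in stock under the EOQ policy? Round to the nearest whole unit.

Average inventory ≈ 865 pallets

Annual demand D = 188 × 260 = 48,880.
EOQ = √(2DS/H) = √(2 × 48,880 × 346 / 11.3) ≈ 1730.13.
Average inventory = Q*/2 ≈ 1730.13 / 2 = 865.066.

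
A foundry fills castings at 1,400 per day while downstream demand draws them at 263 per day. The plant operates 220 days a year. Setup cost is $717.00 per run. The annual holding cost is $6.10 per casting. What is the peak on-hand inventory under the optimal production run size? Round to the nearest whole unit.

I_max ≈ 3,324 castings

Annual demand D = 263 × 220 = 57,860.
Production build-up factor (1 − d/p) = 1 − 263/1,400 = 0.8121.
Q* = √(2DS / (H(1 − d/p))) = √(2 × 57,860 × 717 / (6.1 × 0.8121)).
= √(82,971,240 / 4.9541) ≈ 4092.443.
Maximum inventory = Q*(1 − d/p) = 4092.443 × 0.8121 ≈ 3323.648.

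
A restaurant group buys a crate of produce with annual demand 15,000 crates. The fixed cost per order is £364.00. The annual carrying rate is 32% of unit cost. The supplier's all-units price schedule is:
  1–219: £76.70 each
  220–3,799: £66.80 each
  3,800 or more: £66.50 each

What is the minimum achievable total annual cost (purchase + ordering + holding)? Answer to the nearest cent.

Holding cost per unit per year at price C is H = 0.32·C.
Candidates are each tier's EOQ (if it falls in that tier) and each price-break quantity.
Tier 1 (£76.70): EOQ = 667.0 exceeds tier's upper bound 219, so this tier is dominated.
EOQ at £66.80 = 714.7 (feasible in tier 2): TC = 15,000×£66.80 + (15,000/714.7)×364 + (714.7/2)×0.32×£66.80 = £1,017,278.28.
EOQ at £66.50 = 716.4 < 3800, so use break Q=3800: TC = 15,000×£66.50 + (15,000/3800.0)×364 + (3800.0/2)×0.32×£66.50 = £1,039,368.84.
Lowest total cost among the candidates is at Q = 714.7.

TC* ≈ £1,017,278.28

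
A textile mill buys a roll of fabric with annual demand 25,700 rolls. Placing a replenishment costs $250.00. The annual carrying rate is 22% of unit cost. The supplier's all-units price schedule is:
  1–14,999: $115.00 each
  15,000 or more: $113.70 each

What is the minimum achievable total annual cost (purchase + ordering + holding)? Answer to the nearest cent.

TC* ≈ $2,973,530.67

Holding cost per unit per year at price C is H = 0.22·C.
For each price level, check whether its EOQ is feasible; otherwise the best quantity at that price is the breakpoint.
EOQ at $115.00 = 712.7 (feasible in tier 1): TC = 25,700×$115.00 + (25,700/712.7)×250 + (712.7/2)×0.22×$115.00 = $2,973,530.67.
EOQ at $113.70 = 716.7 < 15000, so use break Q=15000: TC = 25,700×$113.70 + (25,700/15000.0)×250 + (15000.0/2)×0.22×$113.70 = $3,110,123.33.
Lowest total cost among the candidates is at Q = 712.7.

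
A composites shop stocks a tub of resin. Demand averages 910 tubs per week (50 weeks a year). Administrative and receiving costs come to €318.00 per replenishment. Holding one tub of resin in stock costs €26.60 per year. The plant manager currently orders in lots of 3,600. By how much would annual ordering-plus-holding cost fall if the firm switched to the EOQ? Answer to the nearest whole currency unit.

Annual demand D = 910 × 50 = 45,500.
EOQ = √(2DS/H) = √(2 × 45,500 × 318 / 26.6) ≈ 1043.02.
Cost at Q* = (D/Q*)S + (Q*/2)H = √(2DSH) ≈ €27,744.38.
Cost at Q = 3,600: (45,500/3,600)×318 + (3,600/2)×26.6 = €4,019.17 + €47,880.00 = €51,899.17.
Excess = €51,899.17 − €27,744.38 = €24,154.78.

Extra cost ≈ €24,155 per year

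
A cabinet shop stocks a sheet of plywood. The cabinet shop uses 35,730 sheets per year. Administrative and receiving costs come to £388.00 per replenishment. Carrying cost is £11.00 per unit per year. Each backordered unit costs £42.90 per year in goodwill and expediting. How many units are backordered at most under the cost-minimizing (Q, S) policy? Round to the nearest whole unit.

With planned backorders, Q* = √(2DS/H) · √((H+B)/B).
√(2DS/H) = √(2 × 35,730 × 388 / 11) = 1587.636.
√((H+B)/B) = √((11+42.9)/42.9) = 1.1209.
Q* ≈ 1779.577.
S* = Q* · H/(H+B) = 1779.577 × 11/53.9 ≈ 363.179.

S* ≈ 363 sheets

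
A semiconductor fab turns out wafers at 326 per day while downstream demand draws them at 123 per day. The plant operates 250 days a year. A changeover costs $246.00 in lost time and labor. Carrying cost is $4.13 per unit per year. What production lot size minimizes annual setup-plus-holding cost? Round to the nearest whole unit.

Annual demand D = 123 × 250 = 30,750.
Production build-up factor (1 − d/p) = 1 − 123/326 = 0.6227.
Q* = √(2DS / (H(1 − d/p))) = √(2 × 30,750 × 246 / (4.13 × 0.6227)).
= √(15,129,000 / 2.5717) ≈ 2425.442.

Q* ≈ 2,425 wafers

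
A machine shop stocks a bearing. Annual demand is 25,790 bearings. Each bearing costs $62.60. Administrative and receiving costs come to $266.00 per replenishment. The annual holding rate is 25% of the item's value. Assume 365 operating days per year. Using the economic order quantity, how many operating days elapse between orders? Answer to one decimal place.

Holding cost H = 0.25 × $62.60 = $15.6500 per unit per year.
The optimal lot size = √(2DS/H) = √(2 × 25,790 × 266 / 15.65) ≈ 936.32.
Cycle time = Q*/D × 365 = 936.32 / 25,790 × 365 ≈ 13.252 days.

T ≈ 13.3 days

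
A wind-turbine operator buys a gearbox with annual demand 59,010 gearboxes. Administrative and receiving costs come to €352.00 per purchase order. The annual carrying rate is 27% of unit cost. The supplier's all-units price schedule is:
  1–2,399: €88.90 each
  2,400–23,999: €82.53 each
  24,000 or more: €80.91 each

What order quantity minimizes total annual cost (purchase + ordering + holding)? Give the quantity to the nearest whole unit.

Holding cost per unit per year at price C is H = 0.27·C.
For each price level, check whether its EOQ is feasible; otherwise the best quantity at that price is the breakpoint.
EOQ at €88.90 = 1315.6 (feasible in tier 1): TC = 59,010×€88.90 + (59,010/1315.6)×352 + (1315.6/2)×0.27×€88.90 = €5,277,566.80.
EOQ at €82.53 = 1365.4 < 2400, so use break Q=2400: TC = 59,010×€82.53 + (59,010/2400.0)×352 + (2400.0/2)×0.27×€82.53 = €4,905,489.82.
EOQ at €80.91 = 1379.0 < 24000, so use break Q=24000: TC = 59,010×€80.91 + (59,010/24000.0)×352 + (24000.0/2)×0.27×€80.91 = €5,037,512.98.
Lowest total cost is €4,905,489.82 at Q = 2400.0.

Q* ≈ 2,400 gearboxes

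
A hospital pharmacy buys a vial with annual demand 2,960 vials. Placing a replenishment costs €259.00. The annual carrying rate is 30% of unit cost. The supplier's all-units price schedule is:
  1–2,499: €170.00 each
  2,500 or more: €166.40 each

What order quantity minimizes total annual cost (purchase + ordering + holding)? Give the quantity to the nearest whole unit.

Q* ≈ 173 vials

Holding cost per unit per year at price C is H = 0.30·C.
For each price level, check whether its EOQ is feasible; otherwise the best quantity at that price is the breakpoint.
EOQ at €170.00 = 173.4 (feasible in tier 1): TC = 2,960×€170.00 + (2,960/173.4)×259 + (173.4/2)×0.30×€170.00 = €512,042.92.
EOQ at €166.40 = 175.3 < 2500, so use break Q=2500: TC = 2,960×€166.40 + (2,960/2500.0)×259 + (2500.0/2)×0.30×€166.40 = €555,250.66.
Lowest total cost is €512,042.92 at Q = 173.4.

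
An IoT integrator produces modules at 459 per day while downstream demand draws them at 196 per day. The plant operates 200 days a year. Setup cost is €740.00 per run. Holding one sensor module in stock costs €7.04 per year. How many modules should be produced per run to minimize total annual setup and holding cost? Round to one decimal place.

Annual demand D = 196 × 200 = 39,200.
Production build-up factor (1 − d/p) = 1 − 196/459 = 0.5730.
Q* = √(2DS / (H(1 − d/p))) = √(2 × 39,200 × 740 / (7.04 × 0.5730)).
= √(58,016,000 / 4.0338) ≈ 3792.417.

Q* ≈ 3,792.4 modules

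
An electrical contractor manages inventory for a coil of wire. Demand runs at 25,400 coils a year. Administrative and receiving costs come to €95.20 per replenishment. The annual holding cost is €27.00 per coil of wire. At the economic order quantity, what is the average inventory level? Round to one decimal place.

Average inventory ≈ 211.6 coils

The optimal lot size = √(2DS/H) = √(2 × 25,400 × 95.2 / 27) ≈ 423.22.
Average inventory = Q*/2 ≈ 423.22 / 2 = 211.611.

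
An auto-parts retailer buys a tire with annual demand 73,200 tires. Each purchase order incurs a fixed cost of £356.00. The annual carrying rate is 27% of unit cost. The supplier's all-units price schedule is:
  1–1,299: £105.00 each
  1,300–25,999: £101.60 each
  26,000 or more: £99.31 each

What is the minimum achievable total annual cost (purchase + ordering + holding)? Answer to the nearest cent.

Holding cost per unit per year at price C is H = 0.27·C.
Evaluate total cost at each tier's feasible EOQ or, if the EOQ is below the tier, at the tier's minimum quantity.
Tier 1 (£105.00): EOQ = 1355.9 exceeds tier's upper bound 1299, so this tier is dominated.
EOQ at £101.60 = 1378.4 (feasible in tier 2): TC = 73,200×£101.60 + (73,200/1378.4)×356 + (1378.4/2)×0.27×£101.60 = £7,474,931.53.
EOQ at £99.31 = 1394.2 < 26000, so use break Q=26000: TC = 73,200×£99.31 + (73,200/26000.0)×356 + (26000.0/2)×0.27×£99.31 = £7,619,072.38.
Lowest total cost among the candidates is at Q = 1378.4.

TC* ≈ £7,474,931.53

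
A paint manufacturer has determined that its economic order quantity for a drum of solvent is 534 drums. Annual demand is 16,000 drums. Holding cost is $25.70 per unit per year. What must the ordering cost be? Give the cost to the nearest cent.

The basic EOQ model gives Q* = √(2DS/H); rearrange for the unknown.
From Q* = √(2DS/H): S = Q*²H / (2D) = 534² × 25.7 / (2 × 16,000) = 229.0159.

S ≈ $229.02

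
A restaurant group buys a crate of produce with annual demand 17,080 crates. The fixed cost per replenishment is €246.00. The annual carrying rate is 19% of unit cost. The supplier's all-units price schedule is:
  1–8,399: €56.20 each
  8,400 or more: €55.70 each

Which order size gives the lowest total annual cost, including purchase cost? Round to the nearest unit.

Q* ≈ 887 crates

Holding cost per unit per year at price C is H = 0.19·C.
Evaluate total cost at each tier's feasible EOQ or, if the EOQ is below the tier, at the tier's minimum quantity.
EOQ at €56.20 = 887.1 (feasible in tier 1): TC = 17,080×€56.20 + (17,080/887.1)×246 + (887.1/2)×0.19×€56.20 = €969,368.65.
EOQ at €55.70 = 891.1 < 8400, so use break Q=8400: TC = 17,080×€55.70 + (17,080/8400.0)×246 + (8400.0/2)×0.19×€55.70 = €996,304.80.
Lowest total cost is €969,368.65 at Q = 887.1.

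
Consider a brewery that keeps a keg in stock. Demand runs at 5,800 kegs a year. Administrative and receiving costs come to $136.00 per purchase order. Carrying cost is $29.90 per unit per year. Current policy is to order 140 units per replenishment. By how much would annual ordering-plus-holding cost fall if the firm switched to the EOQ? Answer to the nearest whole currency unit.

Extra cost ≈ $859 per year

EOQ = √(2DS/H) = √(2 × 5,800 × 136 / 29.9) ≈ 229.70.
Cost at Q* = (D/Q*)S + (Q*/2)H = √(2DSH) ≈ $6,868.06.
Cost at Q = 140: (5,800/140)×136 + (140/2)×29.9 = $5,634.29 + $2,093.00 = $7,727.29.
Excess = $7,727.29 − $6,868.06 = $859.23.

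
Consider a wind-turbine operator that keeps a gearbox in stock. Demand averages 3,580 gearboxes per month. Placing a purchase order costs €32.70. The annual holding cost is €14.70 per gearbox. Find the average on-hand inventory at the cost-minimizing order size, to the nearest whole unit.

Average inventory ≈ 219 gearboxes

Annual demand D = 3,580 × 12 = 42,960.
EOQ = √(2DS/H) = √(2 × 42,960 × 32.7 / 14.7) ≈ 437.18.
Average inventory = Q*/2 ≈ 437.18 / 2 = 218.591.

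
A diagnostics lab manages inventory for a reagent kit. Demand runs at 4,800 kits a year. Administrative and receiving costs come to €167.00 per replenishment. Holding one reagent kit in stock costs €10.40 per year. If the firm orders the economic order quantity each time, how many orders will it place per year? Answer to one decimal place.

N ≈ 12.2 orders per year

Q* = √(2DS/H) = √(2 × 4,800 × 167 / 10.4) ≈ 392.62.
Orders per year = D / Q* = 4,800 / 392.62 ≈ 12.225.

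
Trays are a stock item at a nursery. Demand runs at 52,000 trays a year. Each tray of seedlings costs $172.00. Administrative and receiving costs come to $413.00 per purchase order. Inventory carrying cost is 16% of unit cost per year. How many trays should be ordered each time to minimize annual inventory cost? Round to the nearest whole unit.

Q* ≈ 1,249 trays

Holding cost H = 0.16 × $172.00 = $27.5200 per unit per year.
EOQ = √(2DS / H) = √(2 × 52,000 × 413 / 27.52).
= √(42,952,000 / 27.52) = √1,560,755.814 ≈ 1249.302.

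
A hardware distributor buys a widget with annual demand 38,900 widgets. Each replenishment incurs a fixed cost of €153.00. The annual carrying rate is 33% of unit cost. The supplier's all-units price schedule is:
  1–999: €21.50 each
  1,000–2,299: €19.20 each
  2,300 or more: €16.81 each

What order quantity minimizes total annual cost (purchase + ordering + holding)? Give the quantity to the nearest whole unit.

Q* ≈ 2,300 widgets

Holding cost per unit per year at price C is H = 0.33·C.
Candidates are each tier's EOQ (if it falls in that tier) and each price-break quantity.
Tier 1 (€21.50): EOQ = 1295.3 exceeds tier's upper bound 999, so this tier is dominated.
EOQ at €19.20 = 1370.7 (feasible in tier 2): TC = 38,900×€19.20 + (38,900/1370.7)×153 + (1370.7/2)×0.33×€19.20 = €755,564.47.
EOQ at €16.81 = 1464.9 < 2300, so use break Q=2300: TC = 38,900×€16.81 + (38,900/2300.0)×153 + (2300.0/2)×0.33×€16.81 = €662,876.09.
Lowest total cost is €662,876.09 at Q = 2300.0.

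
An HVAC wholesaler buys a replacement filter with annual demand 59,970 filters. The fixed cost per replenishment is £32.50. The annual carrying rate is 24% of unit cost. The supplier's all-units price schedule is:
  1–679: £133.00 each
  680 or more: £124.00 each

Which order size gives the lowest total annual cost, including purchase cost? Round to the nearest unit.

Holding cost per unit per year at price C is H = 0.24·C.
Candidates are each tier's EOQ (if it falls in that tier) and each price-break quantity.
EOQ at £133.00 = 349.5 (feasible in tier 1): TC = 59,970×£133.00 + (59,970/349.5)×32.5 + (349.5/2)×0.24×£133.00 = £7,987,164.63.
EOQ at £124.00 = 361.9 < 680, so use break Q=680: TC = 59,970×£124.00 + (59,970/680.0)×32.5 + (680.0/2)×0.24×£124.00 = £7,449,264.61.
Lowest total cost is £7,449,264.61 at Q = 680.0.

Q* ≈ 680 filters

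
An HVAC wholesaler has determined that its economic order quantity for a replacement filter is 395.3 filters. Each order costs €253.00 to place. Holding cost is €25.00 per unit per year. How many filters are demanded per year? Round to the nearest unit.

D ≈ 7,720 filters per year

Squaring Q* = √(2DS/H) gives Q*² = 2DS/H.
From Q* = √(2DS/H): D = Q*²H / (2S) = 395.3² × 25 / (2 × 253) = 7720.459.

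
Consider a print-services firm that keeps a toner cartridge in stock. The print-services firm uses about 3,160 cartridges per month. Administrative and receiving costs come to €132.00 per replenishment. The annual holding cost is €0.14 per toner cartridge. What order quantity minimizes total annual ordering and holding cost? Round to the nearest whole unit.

Q* ≈ 8,456 cartridges

Annual demand D = 3,160 × 12 = 37,920.
EOQ = √(2DS / H) = √(2 × 37,920 × 132 / 0.14).
= √(10,010,880 / 0.14) = √71,506,285.7143 ≈ 8456.139.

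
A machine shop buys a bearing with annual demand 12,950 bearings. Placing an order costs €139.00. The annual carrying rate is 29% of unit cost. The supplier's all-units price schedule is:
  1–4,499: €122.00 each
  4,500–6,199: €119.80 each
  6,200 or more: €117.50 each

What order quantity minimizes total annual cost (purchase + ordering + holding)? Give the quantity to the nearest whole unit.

Q* ≈ 319 bearings

Holding cost per unit per year at price C is H = 0.29·C.
Candidates are each tier's EOQ (if it falls in that tier) and each price-break quantity.
EOQ at €122.00 = 319.0 (feasible in tier 1): TC = 12,950×€122.00 + (12,950/319.0)×139 + (319.0/2)×0.29×€122.00 = €1,591,185.90.
EOQ at €119.80 = 321.9 < 4500, so use break Q=4500: TC = 12,950×€119.80 + (12,950/4500.0)×139 + (4500.0/2)×0.29×€119.80 = €1,629,979.51.
EOQ at €117.50 = 325.0 < 6200, so use break Q=6200: TC = 12,950×€117.50 + (12,950/6200.0)×139 + (6200.0/2)×0.29×€117.50 = €1,627,547.83.
Lowest total cost is €1,591,185.90 at Q = 319.0.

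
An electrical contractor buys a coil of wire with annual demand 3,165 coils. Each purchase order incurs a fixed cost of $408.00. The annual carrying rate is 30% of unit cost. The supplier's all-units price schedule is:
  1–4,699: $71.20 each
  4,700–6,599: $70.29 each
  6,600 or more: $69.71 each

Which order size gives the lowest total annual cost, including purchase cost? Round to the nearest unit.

Q* ≈ 348 coils

Holding cost per unit per year at price C is H = 0.30·C.
For each price level, check whether its EOQ is feasible; otherwise the best quantity at that price is the breakpoint.
EOQ at $71.20 = 347.7 (feasible in tier 1): TC = 3,165×$71.20 + (3,165/347.7)×408 + (347.7/2)×0.30×$71.20 = $232,775.33.
EOQ at $70.29 = 350.0 < 4700, so use break Q=4700: TC = 3,165×$70.29 + (3,165/4700.0)×408 + (4700.0/2)×0.30×$70.29 = $272,297.05.
EOQ at $69.71 = 351.4 < 6600, so use break Q=6600: TC = 3,165×$69.71 + (3,165/6600.0)×408 + (6600.0/2)×0.30×$69.71 = $289,840.70.
Lowest total cost is $232,775.33 at Q = 347.7.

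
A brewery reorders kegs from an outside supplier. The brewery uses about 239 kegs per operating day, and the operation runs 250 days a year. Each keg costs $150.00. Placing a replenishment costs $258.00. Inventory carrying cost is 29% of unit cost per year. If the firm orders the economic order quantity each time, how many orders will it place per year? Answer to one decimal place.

Annual demand D = 239 × 250 = 59,750.
Holding cost H = 0.29 × $150.00 = $43.5000 per unit per year.
The optimal lot size = √(2DS/H) = √(2 × 59,750 × 258 / 43.5) ≈ 841.88.
Orders per year = D / Q* = 59,750 / 841.88 ≈ 70.972.

N ≈ 71.0 orders per year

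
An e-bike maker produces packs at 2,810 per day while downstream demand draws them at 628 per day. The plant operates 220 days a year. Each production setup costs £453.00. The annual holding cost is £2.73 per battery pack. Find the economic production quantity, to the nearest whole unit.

Q* ≈ 7,684 packs

Annual demand D = 628 × 220 = 138,160.
Production build-up factor (1 − d/p) = 1 − 628/2,810 = 0.7765.
Q* = √(2DS / (H(1 − d/p))) = √(2 × 138,160 × 453 / (2.73 × 0.7765)).
= √(125,172,960 / 2.1199) ≈ 7684.219.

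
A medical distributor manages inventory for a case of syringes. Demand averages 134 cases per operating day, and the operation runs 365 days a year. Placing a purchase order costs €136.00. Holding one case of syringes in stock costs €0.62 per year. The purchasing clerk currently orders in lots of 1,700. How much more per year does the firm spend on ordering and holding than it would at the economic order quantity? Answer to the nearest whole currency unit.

Extra cost ≈ €1,568 per year

Annual demand D = 134 × 365 = 48,910.
EOQ = √(2DS/H) = √(2 × 48,910 × 136 / 0.62) ≈ 4632.20.
Cost at Q* = (D/Q*)S + (Q*/2)H = √(2DSH) ≈ €2,871.96.
Cost at Q = 1,700: (48,910/1,700)×136 + (1,700/2)×0.62 = €3,912.80 + €527.00 = €4,439.80.
Excess = €4,439.80 − €2,871.96 = €1,567.84.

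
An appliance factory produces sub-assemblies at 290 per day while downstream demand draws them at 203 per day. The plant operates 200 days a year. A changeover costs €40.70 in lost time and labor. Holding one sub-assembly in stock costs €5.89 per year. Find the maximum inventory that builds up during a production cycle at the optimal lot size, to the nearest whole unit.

I_max ≈ 410 sub-assemblies

Annual demand D = 203 × 200 = 40,600.
Production build-up factor (1 − d/p) = 1 − 203/290 = 0.3000.
Q* = √(2DS / (H(1 − d/p))) = √(2 × 40,600 × 40.7 / (5.89 × 0.3000)).
= √(3,304,840 / 1.767) ≈ 1367.593.
Maximum inventory = Q*(1 − d/p) = 1367.593 × 0.3000 ≈ 410.278.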